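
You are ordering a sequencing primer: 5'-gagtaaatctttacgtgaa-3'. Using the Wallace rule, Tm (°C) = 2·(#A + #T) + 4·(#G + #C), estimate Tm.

50°C

Base counts: A=7, C=2, G=4, T=6
A+T = 13, G+C = 6
Tm = 2×13 + 4×6 = 50°C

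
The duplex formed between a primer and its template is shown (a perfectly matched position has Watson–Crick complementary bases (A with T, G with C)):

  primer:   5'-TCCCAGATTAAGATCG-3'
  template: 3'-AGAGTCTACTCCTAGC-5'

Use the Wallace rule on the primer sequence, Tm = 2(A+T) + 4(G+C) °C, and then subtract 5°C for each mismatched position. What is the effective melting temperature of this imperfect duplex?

31°C

Primer base counts: A=5, T=4, G=3, C=4 → A+T=9, G+C=7
Perfect-match Tm = 2(9) + 4(7) = 18 + 28 = 46°C
Mismatches (positions where the bases are not complementary): 3 (at positions 3, 9, 11)
Effective Tm = 46 − 3×5 = 46 − 15 = 31°C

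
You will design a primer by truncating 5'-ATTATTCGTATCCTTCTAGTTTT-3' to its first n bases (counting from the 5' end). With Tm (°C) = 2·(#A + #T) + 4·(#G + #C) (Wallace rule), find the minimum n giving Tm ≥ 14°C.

First 6 bases: ATTATT → Tm = 12°C (< 14°C)
First 7 bases: ATTATTC → Tm = 16°C (≥ 14°C)
Each additional base adds 2°C (A/T) or 4°C (G/C), so Tm is non-decreasing in n; n = 7 is the first length to reach 14°C.

n = 7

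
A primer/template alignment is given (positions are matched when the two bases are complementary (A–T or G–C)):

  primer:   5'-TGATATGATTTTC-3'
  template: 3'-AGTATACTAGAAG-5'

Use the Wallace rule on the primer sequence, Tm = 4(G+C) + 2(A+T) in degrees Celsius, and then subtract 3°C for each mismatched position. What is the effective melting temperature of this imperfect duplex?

26°C

Primer base counts: A=3, T=7, G=2, C=1 → A+T=10, G+C=3
Perfect-match Tm = 2(10) + 4(3) = 20 + 12 = 32°C
Mismatches (positions where the bases are not complementary): 2 (at positions 2, 10)
Effective Tm = 32 − 2×3 = 32 − 6 = 26°C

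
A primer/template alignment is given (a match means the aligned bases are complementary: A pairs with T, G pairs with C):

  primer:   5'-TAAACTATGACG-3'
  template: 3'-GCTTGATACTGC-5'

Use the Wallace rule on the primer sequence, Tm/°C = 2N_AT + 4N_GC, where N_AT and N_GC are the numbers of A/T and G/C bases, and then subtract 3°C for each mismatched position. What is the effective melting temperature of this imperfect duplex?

26°C

Primer base counts: A=5, T=3, G=2, C=2 → A+T=8, G+C=4
Perfect-match Tm = 2(8) + 4(4) = 16 + 16 = 32°C
Mismatches (positions where the bases are not complementary): 2 (at positions 1, 2)
Effective Tm = 32 − 2×3 = 32 − 6 = 26°C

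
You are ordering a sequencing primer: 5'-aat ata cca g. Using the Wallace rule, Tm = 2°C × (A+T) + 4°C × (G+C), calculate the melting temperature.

26°C

Scanning the sequence gives T=2, A=5, G=1, C=2.
A+T = 7, G+C = 3
Tm = 2(7) + 4(3) = 14 + 12 = 26°C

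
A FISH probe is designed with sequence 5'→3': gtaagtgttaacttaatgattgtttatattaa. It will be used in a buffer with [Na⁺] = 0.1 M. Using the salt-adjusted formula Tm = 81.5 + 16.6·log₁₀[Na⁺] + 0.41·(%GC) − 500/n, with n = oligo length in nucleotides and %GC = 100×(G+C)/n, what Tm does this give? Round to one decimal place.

Length n = 32. Scanning the sequence gives A=11, C=1, G=5, T=15.
G+C = 6, so %GC = 6/32 × 100 = 18.75%
Salt term: 16.6 × (-1) = -16.6
GC term: 0.41 × 18.75 = 7.687; length term: −500/32 = −15.625
Tm = 81.5 + (-16.6) + 7.687 − 15.625 = 56.962 → 57.0°C

57.0°C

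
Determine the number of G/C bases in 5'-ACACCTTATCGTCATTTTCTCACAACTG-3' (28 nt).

Counting bases: C=9, A=7, G=2, T=10
Total G or C: 2 + 9 = 11

11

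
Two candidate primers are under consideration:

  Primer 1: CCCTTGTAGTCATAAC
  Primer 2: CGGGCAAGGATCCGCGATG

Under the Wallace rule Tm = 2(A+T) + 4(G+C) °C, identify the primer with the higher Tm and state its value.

Primer 2, 64°C

Primer 1: A+T=9, G+C=7 → Tm = 2(9)+4(7) = 46°C
Primer 2: A+T=6, G+C=13 → Tm = 2(6)+4(13) = 64°C
46°C vs 64°C → primer 2 is higher.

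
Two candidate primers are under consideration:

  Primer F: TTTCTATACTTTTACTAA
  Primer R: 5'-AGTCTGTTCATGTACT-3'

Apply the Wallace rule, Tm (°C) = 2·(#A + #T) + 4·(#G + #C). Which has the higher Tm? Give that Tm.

Primer R, 44°C

Primer F: A+T=15, G+C=3 → Tm = 2(15)+4(3) = 42°C
Primer R: A+T=10, G+C=6 → Tm = 2(10)+4(6) = 44°C
42°C vs 44°C → primer R is higher.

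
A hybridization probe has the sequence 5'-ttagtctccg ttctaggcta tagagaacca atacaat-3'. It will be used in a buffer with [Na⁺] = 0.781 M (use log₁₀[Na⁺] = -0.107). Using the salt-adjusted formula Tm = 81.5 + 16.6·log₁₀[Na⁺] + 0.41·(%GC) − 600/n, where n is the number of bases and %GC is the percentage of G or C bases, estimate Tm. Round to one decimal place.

79.0°C

Length n = 37. G=6, C=8, A=12, T=11
G+C = 14, so %GC = 14/37 × 100 = 37.838%
Salt term: 16.6 × (-0.107) = -1.776
GC term: 0.41 × 37.838 = 15.514; length term: −600/37 = −16.216
Tm = 81.5 + (-1.776) + 15.514 − 16.216 = 79.022 → 79.0°C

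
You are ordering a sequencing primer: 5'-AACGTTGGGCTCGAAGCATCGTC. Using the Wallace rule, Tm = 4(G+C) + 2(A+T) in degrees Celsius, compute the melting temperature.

72°C

Base counts: G=7, A=5, C=6, T=5
So N_AT = 10 and N_GC = 13.
Tm = 2×10 + 4×13 = 72°C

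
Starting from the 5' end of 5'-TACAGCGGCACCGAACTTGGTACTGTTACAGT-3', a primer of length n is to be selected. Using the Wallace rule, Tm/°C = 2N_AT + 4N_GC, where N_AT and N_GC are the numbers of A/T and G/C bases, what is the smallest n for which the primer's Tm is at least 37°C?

First 11 bases: TACAGCGGCAC → Tm = 36°C (< 37°C)
First 12 bases: TACAGCGGCACC → Tm = 40°C (≥ 37°C)
Since every base adds ≥2°C, Tm only increases with n, so the threshold is first crossed at n = 12.

n = 12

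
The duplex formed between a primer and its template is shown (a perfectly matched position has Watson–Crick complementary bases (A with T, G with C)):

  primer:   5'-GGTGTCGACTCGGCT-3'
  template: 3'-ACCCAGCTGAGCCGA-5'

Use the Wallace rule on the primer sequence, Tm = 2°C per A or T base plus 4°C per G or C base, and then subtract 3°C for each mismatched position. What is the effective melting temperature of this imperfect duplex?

44°C

Primer base counts: A=1, T=4, G=6, C=4 → A+T=5, G+C=10
Perfect-match Tm = 2(5) + 4(10) = 10 + 40 = 50°C
Mismatches (positions where the bases are not complementary): 2 (at positions 1, 3)
Effective Tm = 50 − 2×3 = 50 − 6 = 44°C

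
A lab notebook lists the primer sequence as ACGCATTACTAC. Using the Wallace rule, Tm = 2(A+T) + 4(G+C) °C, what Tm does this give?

34°C

Scanning the sequence gives T=3, G=1, C=4, A=4.
AT pairs contribute 7, GC pairs contribute 5.
Tm = 2×7 + 4×5 = 34°C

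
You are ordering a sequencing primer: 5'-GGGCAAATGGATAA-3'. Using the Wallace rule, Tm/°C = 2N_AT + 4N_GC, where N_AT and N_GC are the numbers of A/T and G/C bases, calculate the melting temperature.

40°C

Counting bases: G=5, A=6, T=2, C=1
AT pairs contribute 8, GC pairs contribute 6.
Tm = 2×8 + 4×6 = 40°C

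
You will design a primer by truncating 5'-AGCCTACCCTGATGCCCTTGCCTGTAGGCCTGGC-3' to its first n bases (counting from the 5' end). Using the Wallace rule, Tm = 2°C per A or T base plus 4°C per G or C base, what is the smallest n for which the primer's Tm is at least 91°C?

First 28 bases: AGCCTACCCTGATGCCCTTGCCTGTAGG → Tm = 90°C (< 91°C)
First 29 bases: AGCCTACCCTGATGCCCTTGCCTGTAGGC → Tm = 94°C (≥ 91°C)
Since every base adds ≥2°C, Tm only increases with n, so the threshold is first crossed at n = 29.

n = 29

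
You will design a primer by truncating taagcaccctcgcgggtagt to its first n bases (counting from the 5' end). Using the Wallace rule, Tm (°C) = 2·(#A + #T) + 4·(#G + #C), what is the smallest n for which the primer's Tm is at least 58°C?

n = 18

First 17 bases: TAAGCACCCTCGCGGGT → Tm = 56°C (< 58°C)
First 18 bases: TAAGCACCCTCGCGGGTA → Tm = 58°C (≥ 58°C)
Since every base adds ≥2°C, Tm only increases with n, so the threshold is first crossed at n = 18.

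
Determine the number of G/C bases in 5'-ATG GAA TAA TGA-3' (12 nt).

Counting bases: T=3, G=3, C=0, A=6
G+C = 3 + 0 = 3

3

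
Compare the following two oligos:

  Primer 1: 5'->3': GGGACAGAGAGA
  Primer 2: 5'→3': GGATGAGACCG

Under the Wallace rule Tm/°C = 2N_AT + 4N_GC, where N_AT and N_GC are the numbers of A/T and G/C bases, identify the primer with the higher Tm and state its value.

Primer 1, 38°C

Primer 1: A+T=5, G+C=7 → Tm = 2(5)+4(7) = 38°C
Primer 2: A+T=4, G+C=7 → Tm = 2(4)+4(7) = 36°C
38°C vs 36°C → primer 1 is higher.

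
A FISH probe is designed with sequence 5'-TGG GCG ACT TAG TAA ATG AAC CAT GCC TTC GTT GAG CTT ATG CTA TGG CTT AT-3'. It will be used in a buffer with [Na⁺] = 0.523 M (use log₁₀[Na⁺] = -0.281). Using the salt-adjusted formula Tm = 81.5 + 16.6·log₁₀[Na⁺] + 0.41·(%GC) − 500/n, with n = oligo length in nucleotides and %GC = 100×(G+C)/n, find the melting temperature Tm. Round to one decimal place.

85.2°C

Length n = 53. C=10, T=18, G=13, A=12
G+C = 23, so %GC = 23/53 × 100 = 43.396%
Salt term: 16.6 × (-0.281) = -4.665
GC term: 0.41 × 43.396 = 17.792; length term: −500/53 = −9.434
Tm = 81.5 + (-4.665) + 17.792 − 9.434 = 85.193 → 85.2°C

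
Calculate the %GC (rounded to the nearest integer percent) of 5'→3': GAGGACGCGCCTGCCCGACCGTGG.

T=2, G=10, C=9, A=3
G+C = 10 + 9 = 19 out of 24 bases
%GC = 19/24 × 100 = 79.17% ≈ 79%

79%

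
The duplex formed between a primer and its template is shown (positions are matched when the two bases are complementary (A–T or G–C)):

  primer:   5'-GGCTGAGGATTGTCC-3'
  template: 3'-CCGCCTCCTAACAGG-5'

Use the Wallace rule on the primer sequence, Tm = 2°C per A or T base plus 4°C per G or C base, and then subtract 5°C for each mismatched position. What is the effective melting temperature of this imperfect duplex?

Primer base counts: A=2, T=4, G=6, C=3 → A+T=6, G+C=9
Perfect-match Tm = 2(6) + 4(9) = 12 + 36 = 48°C
Mismatches (positions where the bases are not complementary): 1 (at position 4)
Effective Tm = 48 − 1×5 = 48 − 5 = 43°C

43°C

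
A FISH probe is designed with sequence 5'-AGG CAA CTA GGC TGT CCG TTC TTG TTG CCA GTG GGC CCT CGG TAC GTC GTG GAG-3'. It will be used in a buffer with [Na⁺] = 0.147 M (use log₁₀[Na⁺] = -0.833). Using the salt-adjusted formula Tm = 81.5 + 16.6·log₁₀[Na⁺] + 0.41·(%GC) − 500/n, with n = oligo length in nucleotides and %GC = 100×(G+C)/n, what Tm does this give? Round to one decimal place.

83.5°C

Length n = 54. Scanning the sequence gives C=14, T=14, G=19, A=7.
G+C = 33, so %GC = 33/54 × 100 = 61.111%
Salt term: 16.6 × (-0.833) = -13.828
GC term: 0.41 × 61.111 = 25.056; length term: −500/54 = −9.259
Tm = 81.5 + (-13.828) + 25.056 − 9.259 = 83.469 → 83.5°C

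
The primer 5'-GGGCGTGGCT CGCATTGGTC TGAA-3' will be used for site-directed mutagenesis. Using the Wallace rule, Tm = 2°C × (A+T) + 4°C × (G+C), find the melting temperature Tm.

Counting bases: C=5, G=10, A=3, T=6
AT pairs contribute 9, GC pairs contribute 15.
Tm = 2(9) + 4(15) = 18 + 60 = 78°C

78°C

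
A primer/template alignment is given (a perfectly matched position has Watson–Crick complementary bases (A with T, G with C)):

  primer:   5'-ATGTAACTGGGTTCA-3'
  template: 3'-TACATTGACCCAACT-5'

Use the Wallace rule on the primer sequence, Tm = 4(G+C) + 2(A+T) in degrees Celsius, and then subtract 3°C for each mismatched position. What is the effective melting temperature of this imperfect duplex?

Primer base counts: A=4, T=5, G=4, C=2 → A+T=9, G+C=6
Perfect-match Tm = 2(9) + 4(6) = 18 + 24 = 42°C
Mismatches (positions where the bases are not complementary): 1 (at position 14)
Effective Tm = 42 − 1×3 = 42 − 3 = 39°C

39°C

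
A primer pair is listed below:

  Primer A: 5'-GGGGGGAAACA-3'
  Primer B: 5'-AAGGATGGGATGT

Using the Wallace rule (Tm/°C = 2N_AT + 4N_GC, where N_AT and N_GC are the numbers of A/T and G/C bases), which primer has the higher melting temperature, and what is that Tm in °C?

Primer A: A+T=4, G+C=7 → Tm = 2(4)+4(7) = 36°C
Primer B: A+T=7, G+C=6 → Tm = 2(7)+4(6) = 38°C
36°C vs 38°C → primer B is higher.

Primer B, 38°C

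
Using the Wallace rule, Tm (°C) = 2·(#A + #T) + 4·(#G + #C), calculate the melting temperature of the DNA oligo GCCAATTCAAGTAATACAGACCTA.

Base counts: A=10, G=3, T=5, C=6
A+T = 15, G+C = 9
Tm = 2(15) + 4(9) = 30 + 36 = 66°C

66°C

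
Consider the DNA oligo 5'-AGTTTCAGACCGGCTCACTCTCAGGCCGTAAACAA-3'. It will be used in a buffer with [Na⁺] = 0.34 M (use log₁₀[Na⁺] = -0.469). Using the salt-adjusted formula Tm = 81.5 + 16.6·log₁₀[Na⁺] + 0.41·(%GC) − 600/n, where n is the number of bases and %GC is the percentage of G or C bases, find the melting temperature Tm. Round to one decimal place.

77.7°C

Length n = 35. Counting bases: T=7, C=11, A=10, G=7
G+C = 18, so %GC = 18/35 × 100 = 51.429%
Salt term: 16.6 × (-0.469) = -7.785
GC term: 0.41 × 51.429 = 21.086; length term: −600/35 = −17.143
Tm = 81.5 + (-7.785) + 21.086 − 17.143 = 77.658 → 77.7°C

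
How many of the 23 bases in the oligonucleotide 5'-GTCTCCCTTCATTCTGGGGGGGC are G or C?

Base counts: A=1, C=7, G=8, T=7
Total G or C: 8 + 7 = 15

15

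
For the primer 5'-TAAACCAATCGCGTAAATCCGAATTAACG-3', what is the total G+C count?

Base counts: A=12, G=4, C=7, T=6
G+C = 4 + 7 = 11

11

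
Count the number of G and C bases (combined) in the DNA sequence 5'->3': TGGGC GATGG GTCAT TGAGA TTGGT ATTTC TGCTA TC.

Counting bases: G=12, A=6, C=5, T=14
Total G or C: 12 + 5 = 17

17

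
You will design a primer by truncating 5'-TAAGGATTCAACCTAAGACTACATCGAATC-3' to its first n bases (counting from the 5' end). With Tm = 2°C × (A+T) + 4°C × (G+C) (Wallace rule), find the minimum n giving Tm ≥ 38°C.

n = 14

First 13 bases: TAAGGATTCAACC → Tm = 36°C (< 38°C)
First 14 bases: TAAGGATTCAACCT → Tm = 38°C (≥ 38°C)
Since every base adds ≥2°C, Tm only increases with n, so the threshold is first crossed at n = 14.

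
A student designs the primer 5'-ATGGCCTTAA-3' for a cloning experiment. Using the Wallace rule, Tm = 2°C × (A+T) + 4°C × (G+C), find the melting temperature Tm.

Counting bases: G=2, T=3, A=3, C=2
So N_AT = 6 and N_GC = 4.
Tm = 4·4 + 2·6 = 16 + 12 = 28°C

28°C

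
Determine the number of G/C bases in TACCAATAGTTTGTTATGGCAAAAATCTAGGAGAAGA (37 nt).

12

G=8, T=10, A=15, C=4
G+C = 8 + 4 = 12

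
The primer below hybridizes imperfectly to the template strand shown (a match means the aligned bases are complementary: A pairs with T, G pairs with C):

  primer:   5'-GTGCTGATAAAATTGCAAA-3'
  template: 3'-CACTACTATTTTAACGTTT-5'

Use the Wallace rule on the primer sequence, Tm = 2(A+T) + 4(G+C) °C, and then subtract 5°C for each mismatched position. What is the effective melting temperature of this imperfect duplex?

45°C

Primer base counts: A=8, T=5, G=4, C=2 → A+T=13, G+C=6
Perfect-match Tm = 2(13) + 4(6) = 26 + 24 = 50°C
Mismatches (positions where the bases are not complementary): 1 (at position 4)
Effective Tm = 50 − 1×5 = 50 − 5 = 45°C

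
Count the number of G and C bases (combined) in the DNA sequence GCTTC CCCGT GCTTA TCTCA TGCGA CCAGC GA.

19

Counting bases: G=7, T=8, A=5, C=12
G+C = 7 + 12 = 19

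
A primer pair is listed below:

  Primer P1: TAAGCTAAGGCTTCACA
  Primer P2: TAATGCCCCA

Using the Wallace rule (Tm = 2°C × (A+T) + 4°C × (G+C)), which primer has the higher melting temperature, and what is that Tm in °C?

Primer P1: A+T=10, G+C=7 → Tm = 2(10)+4(7) = 48°C
Primer P2: A+T=5, G+C=5 → Tm = 2(5)+4(5) = 30°C
48°C vs 30°C → primer P1 is higher.

Primer P1, 48°C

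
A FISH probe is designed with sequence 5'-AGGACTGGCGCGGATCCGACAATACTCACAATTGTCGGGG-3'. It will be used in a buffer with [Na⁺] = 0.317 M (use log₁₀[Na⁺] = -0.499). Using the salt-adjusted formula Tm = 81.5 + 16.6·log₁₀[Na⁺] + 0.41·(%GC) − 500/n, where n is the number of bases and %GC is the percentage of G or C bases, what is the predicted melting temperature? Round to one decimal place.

84.3°C

Length n = 40. A=10, G=13, C=10, T=7
G+C = 23, so %GC = 23/40 × 100 = 57.5%
Salt term: 16.6 × (-0.499) = -8.283
GC term: 0.41 × 57.5 = 23.575; length term: −500/40 = −12.5
Tm = 81.5 + (-8.283) + 23.575 − 12.5 = 84.292 → 84.3°C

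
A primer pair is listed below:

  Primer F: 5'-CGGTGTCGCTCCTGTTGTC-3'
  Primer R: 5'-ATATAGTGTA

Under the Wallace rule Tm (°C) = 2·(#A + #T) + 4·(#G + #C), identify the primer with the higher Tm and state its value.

Primer F, 62°C

Primer F: A+T=7, G+C=12 → Tm = 2(7)+4(12) = 62°C
Primer R: A+T=8, G+C=2 → Tm = 2(8)+4(2) = 24°C
62°C vs 24°C → primer F is higher.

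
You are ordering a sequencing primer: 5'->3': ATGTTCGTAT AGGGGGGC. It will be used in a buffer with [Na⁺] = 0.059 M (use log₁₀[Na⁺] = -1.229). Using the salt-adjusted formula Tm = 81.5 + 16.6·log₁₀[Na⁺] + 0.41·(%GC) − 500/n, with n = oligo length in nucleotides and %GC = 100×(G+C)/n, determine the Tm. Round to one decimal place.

56.1°C

Length n = 18. A=3, C=2, G=8, T=5
G+C = 10, so %GC = 10/18 × 100 = 55.556%
Salt term: 16.6 × (-1.229) = -20.401
GC term: 0.41 × 55.556 = 22.778; length term: −500/18 = −27.778
Tm = 81.5 + (-20.401) + 22.778 − 27.778 = 56.099 → 56.1°C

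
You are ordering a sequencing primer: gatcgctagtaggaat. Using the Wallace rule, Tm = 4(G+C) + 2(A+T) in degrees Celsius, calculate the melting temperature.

Base counts: A=5, G=5, T=4, C=2
A+T = 9, G+C = 7
Tm = 4·7 + 2·9 = 28 + 18 = 46°C

46°C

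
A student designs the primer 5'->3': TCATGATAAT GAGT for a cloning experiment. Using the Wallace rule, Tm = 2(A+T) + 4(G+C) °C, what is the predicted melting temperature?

Counting bases: C=1, A=5, G=3, T=5
AT pairs contribute 10, GC pairs contribute 4.
Tm = 2(10) + 4(4) = 20 + 16 = 36°C

36°C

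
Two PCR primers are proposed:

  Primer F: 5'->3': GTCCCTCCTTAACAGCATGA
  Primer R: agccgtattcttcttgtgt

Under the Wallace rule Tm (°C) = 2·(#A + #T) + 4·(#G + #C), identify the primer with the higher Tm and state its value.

Primer F, 60°C

Primer F: A+T=10, G+C=10 → Tm = 2(10)+4(10) = 60°C
Primer R: A+T=11, G+C=8 → Tm = 2(11)+4(8) = 54°C
60°C vs 54°C → primer F is higher.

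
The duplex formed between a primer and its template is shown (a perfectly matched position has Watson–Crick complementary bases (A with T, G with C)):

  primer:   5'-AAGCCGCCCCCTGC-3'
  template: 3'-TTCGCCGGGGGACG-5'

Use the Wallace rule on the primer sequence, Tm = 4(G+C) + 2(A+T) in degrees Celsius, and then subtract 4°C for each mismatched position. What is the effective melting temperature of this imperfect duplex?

Primer base counts: A=2, T=1, G=3, C=8 → A+T=3, G+C=11
Perfect-match Tm = 2(3) + 4(11) = 6 + 44 = 50°C
Mismatches (positions where the bases are not complementary): 1 (at position 5)
Effective Tm = 50 − 1×4 = 50 − 4 = 46°C

46°C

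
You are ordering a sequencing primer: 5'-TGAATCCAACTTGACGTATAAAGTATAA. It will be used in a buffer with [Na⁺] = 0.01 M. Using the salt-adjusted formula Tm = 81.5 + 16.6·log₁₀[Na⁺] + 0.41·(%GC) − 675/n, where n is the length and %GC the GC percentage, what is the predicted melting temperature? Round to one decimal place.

Length n = 28. Base counts: A=12, C=4, G=4, T=8
G+C = 8, so %GC = 8/28 × 100 = 28.571%
Salt term: 16.6 × (-2) = -33.2
GC term: 0.41 × 28.571 = 11.714; length term: −675/28 = −24.107
Tm = 81.5 + (-33.2) + 11.714 − 24.107 = 35.907 → 35.9°C

35.9°C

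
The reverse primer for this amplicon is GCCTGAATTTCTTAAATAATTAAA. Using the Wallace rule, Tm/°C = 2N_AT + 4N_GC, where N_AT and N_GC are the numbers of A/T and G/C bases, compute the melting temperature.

Base counts: C=3, A=10, G=2, T=9
AT pairs contribute 19, GC pairs contribute 5.
Tm = 4·5 + 2·19 = 20 + 38 = 58°C

58°C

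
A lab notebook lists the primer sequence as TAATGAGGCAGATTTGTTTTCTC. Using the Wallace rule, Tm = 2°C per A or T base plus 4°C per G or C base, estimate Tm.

Counting bases: C=3, A=5, T=10, G=5
AT pairs contribute 15, GC pairs contribute 8.
Tm = 4·8 + 2·15 = 32 + 30 = 62°C

62°C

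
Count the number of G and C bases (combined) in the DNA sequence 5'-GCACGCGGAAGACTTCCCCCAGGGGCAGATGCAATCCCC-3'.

26

G=11, C=15, T=4, A=9
Total G or C: 11 + 15 = 26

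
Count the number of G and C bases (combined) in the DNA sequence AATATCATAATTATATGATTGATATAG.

Base counts: T=11, A=12, G=3, C=1
G+C = 3 + 1 = 4

4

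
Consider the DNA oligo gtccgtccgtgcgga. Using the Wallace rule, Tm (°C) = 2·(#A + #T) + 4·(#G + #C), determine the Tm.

Base counts: T=3, G=6, C=5, A=1
So N_AT = 4 and N_GC = 11.
Tm = 2×4 + 4×11 = 52°C

52°C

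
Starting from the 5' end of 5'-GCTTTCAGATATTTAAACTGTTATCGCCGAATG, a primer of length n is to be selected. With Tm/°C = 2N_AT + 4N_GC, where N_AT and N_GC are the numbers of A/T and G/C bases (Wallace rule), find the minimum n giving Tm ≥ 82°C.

n = 30

First 29 bases: GCTTTCAGATATTTAAACTGTTATCGCCG → Tm = 80°C (< 82°C)
First 30 bases: GCTTTCAGATATTTAAACTGTTATCGCCGA → Tm = 82°C (≥ 82°C)
Each additional base adds 2°C (A/T) or 4°C (G/C), so Tm is non-decreasing in n; n = 30 is the first length to reach 82°C.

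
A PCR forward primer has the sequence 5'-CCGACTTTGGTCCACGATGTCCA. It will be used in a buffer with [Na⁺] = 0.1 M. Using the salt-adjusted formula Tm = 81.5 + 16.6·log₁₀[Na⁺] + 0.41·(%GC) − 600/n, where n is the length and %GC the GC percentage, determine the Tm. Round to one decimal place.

62.0°C

Length n = 23. Base counts: A=4, T=6, C=8, G=5
G+C = 13, so %GC = 13/23 × 100 = 56.522%
Salt term: 16.6 × (-1) = -16.6
GC term: 0.41 × 56.522 = 23.174; length term: −600/23 = −26.087
Tm = 81.5 + (-16.6) + 23.174 − 26.087 = 61.987 → 62.0°C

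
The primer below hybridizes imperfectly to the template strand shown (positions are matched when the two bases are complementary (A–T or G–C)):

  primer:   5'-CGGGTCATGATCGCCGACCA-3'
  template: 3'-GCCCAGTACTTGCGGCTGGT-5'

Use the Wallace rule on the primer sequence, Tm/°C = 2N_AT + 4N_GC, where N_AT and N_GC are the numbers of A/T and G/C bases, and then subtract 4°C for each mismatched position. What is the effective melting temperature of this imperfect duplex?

Primer base counts: A=4, T=3, G=6, C=7 → A+T=7, G+C=13
Perfect-match Tm = 2(7) + 4(13) = 14 + 52 = 66°C
Mismatches (positions where the bases are not complementary): 1 (at position 11)
Effective Tm = 66 − 1×4 = 66 − 4 = 62°C

62°C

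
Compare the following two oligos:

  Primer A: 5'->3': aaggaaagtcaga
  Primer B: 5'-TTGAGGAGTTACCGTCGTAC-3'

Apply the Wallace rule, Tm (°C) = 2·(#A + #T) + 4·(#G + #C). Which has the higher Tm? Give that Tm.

Primer B, 60°C

Primer A: A+T=8, G+C=5 → Tm = 2(8)+4(5) = 36°C
Primer B: A+T=10, G+C=10 → Tm = 2(10)+4(10) = 60°C
36°C vs 60°C → primer B is higher.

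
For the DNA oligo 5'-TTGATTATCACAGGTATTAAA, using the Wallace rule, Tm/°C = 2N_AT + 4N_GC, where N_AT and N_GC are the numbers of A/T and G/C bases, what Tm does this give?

52°C

Base counts: T=8, G=3, C=2, A=8
AT pairs contribute 16, GC pairs contribute 5.
Tm = 2×16 + 4×5 = 52°C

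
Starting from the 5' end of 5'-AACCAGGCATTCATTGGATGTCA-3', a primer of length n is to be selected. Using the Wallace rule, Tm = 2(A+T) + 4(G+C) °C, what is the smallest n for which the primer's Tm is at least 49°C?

n = 17

First 16 bases: AACCAGGCATTCATTG → Tm = 46°C (< 49°C)
First 17 bases: AACCAGGCATTCATTGG → Tm = 50°C (≥ 49°C)
Since every base adds ≥2°C, Tm only increases with n, so the threshold is first crossed at n = 17.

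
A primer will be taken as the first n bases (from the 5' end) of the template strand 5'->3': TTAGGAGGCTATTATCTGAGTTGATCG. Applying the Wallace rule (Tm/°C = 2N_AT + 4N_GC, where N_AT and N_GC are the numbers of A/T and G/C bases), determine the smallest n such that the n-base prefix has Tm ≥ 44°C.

n = 16

First 15 bases: TTAGGAGGCTATTAT → Tm = 40°C (< 44°C)
First 16 bases: TTAGGAGGCTATTATC → Tm = 44°C (≥ 44°C)
Each additional base adds 2°C (A/T) or 4°C (G/C), so Tm is non-decreasing in n; n = 16 is the first length to reach 44°C.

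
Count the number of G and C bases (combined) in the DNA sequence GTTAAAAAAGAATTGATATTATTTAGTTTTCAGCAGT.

8

Counting bases: G=6, A=14, T=15, C=2
Total G or C: 6 + 2 = 8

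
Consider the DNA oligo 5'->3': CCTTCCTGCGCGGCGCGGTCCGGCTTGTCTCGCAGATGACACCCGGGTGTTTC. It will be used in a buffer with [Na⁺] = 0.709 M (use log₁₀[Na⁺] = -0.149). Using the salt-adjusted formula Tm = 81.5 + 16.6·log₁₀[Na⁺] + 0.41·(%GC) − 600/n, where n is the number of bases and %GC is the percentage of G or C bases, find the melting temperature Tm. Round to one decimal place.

Length n = 53. Scanning the sequence gives T=13, C=19, A=4, G=17.
G+C = 36, so %GC = 36/53 × 100 = 67.925%
Salt term: 16.6 × (-0.149) = -2.473
GC term: 0.41 × 67.925 = 27.849; length term: −600/53 = −11.321
Tm = 81.5 + (-2.473) + 27.849 − 11.321 = 95.555 → 95.6°C

95.6°C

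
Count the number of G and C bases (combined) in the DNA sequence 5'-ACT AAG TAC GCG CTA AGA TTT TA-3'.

C=4, A=8, G=4, T=7
G+C = 4 + 4 = 8

8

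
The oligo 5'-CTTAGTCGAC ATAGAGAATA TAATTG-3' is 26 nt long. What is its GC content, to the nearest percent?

31%

Scanning the sequence gives A=10, T=8, C=3, G=5.
G+C = 5 + 3 = 8 out of 26 bases
%GC = 8/26 × 100 = 30.77% ≈ 31%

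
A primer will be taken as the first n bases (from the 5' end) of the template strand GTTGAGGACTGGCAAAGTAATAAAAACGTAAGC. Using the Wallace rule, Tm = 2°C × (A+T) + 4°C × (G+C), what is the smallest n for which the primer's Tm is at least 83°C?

First 30 bases: GTTGAGGACTGGCAAAGTAATAAAAACGTA → Tm = 82°C (< 83°C)
First 31 bases: GTTGAGGACTGGCAAAGTAATAAAAACGTAA → Tm = 84°C (≥ 83°C)
Each additional base adds 2°C (A/T) or 4°C (G/C), so Tm is non-decreasing in n; n = 31 is the first length to reach 83°C.

n = 31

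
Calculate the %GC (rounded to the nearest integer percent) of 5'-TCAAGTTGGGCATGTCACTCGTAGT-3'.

C=5, T=8, A=5, G=7
G+C = 7 + 5 = 12 out of 25 bases
%GC = 12/25 × 100 = 48% ≈ 48%

48%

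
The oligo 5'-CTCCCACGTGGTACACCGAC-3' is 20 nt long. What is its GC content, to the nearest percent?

65%

T=3, G=4, C=9, A=4
G+C = 4 + 9 = 13 out of 20 bases
%GC = 13/20 × 100 = 65% ≈ 65%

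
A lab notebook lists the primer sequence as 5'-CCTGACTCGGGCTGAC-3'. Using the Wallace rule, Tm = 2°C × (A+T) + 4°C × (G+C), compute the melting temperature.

54°C

Base counts: G=5, A=2, C=6, T=3
A+T = 5, G+C = 11
Tm = 2(5) + 4(11) = 10 + 44 = 54°C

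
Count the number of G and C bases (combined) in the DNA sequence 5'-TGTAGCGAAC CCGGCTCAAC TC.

13

Scanning the sequence gives C=8, A=5, T=4, G=5.
G+C = 5 + 8 = 13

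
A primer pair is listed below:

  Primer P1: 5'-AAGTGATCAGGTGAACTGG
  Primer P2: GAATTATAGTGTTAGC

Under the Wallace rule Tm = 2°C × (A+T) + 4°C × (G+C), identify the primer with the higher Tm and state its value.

Primer P1, 56°C

Primer P1: A+T=10, G+C=9 → Tm = 2(10)+4(9) = 56°C
Primer P2: A+T=11, G+C=5 → Tm = 2(11)+4(5) = 42°C
56°C vs 42°C → primer P1 is higher.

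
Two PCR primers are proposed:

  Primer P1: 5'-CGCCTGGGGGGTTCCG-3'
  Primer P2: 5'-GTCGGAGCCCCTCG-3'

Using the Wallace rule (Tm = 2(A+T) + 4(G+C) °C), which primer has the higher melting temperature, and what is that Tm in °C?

Primer P1, 58°C

Primer P1: A+T=3, G+C=13 → Tm = 2(3)+4(13) = 58°C
Primer P2: A+T=3, G+C=11 → Tm = 2(3)+4(11) = 50°C
58°C vs 50°C → primer P1 is higher.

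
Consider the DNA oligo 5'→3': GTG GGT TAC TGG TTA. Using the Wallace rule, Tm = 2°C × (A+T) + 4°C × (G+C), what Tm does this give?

T=6, G=6, A=2, C=1
So N_AT = 8 and N_GC = 7.
Tm = 2×8 + 4×7 = 44°C

44°C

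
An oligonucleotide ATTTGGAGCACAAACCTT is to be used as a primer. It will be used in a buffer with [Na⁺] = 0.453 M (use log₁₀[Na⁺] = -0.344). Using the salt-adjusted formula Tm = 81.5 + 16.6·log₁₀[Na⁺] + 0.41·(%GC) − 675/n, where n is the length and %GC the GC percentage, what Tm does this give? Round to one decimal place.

Length n = 18. Scanning the sequence gives C=4, A=6, G=3, T=5.
G+C = 7, so %GC = 7/18 × 100 = 38.889%
Salt term: 16.6 × (-0.344) = -5.71
GC term: 0.41 × 38.889 = 15.944; length term: −675/18 = −37.5
Tm = 81.5 + (-5.71) + 15.944 − 37.5 = 54.234 → 54.2°C

54.2°C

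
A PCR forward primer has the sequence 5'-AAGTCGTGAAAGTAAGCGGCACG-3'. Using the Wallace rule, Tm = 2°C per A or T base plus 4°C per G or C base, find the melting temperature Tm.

70°C

G=8, T=3, A=8, C=4
So N_AT = 11 and N_GC = 12.
Tm = 2×11 + 4×12 = 70°C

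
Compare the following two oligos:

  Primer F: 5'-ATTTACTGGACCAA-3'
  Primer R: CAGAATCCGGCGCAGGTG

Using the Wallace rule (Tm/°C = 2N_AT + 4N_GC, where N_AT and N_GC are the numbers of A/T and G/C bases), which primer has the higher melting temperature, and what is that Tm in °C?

Primer F: A+T=9, G+C=5 → Tm = 2(9)+4(5) = 38°C
Primer R: A+T=6, G+C=12 → Tm = 2(6)+4(12) = 60°C
38°C vs 60°C → primer R is higher.

Primer R, 60°C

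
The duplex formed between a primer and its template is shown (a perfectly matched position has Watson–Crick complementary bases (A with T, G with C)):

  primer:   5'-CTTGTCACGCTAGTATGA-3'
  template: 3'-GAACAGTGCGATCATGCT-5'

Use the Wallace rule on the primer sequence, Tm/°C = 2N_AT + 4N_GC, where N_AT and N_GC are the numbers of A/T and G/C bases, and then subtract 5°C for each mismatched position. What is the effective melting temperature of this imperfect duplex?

47°C

Primer base counts: A=4, T=6, G=4, C=4 → A+T=10, G+C=8
Perfect-match Tm = 2(10) + 4(8) = 20 + 32 = 52°C
Mismatches (positions where the bases are not complementary): 1 (at position 16)
Effective Tm = 52 − 1×5 = 52 − 5 = 47°C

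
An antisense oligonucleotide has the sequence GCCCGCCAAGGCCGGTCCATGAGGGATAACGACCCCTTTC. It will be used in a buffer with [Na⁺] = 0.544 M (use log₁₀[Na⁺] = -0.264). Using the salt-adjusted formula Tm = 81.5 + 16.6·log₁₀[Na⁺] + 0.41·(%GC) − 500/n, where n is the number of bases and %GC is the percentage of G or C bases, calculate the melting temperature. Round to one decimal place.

91.3°C

Length n = 40. G=11, T=6, C=15, A=8
G+C = 26, so %GC = 26/40 × 100 = 65%
Salt term: 16.6 × (-0.264) = -4.382
GC term: 0.41 × 65 = 26.65; length term: −500/40 = −12.5
Tm = 81.5 + (-4.382) + 26.65 − 12.5 = 91.268 → 91.3°C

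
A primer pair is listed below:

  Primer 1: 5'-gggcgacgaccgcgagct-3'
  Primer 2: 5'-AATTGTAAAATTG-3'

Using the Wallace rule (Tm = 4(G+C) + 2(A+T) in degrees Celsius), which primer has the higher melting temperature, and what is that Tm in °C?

Primer 1, 64°C

Primer 1: A+T=4, G+C=14 → Tm = 2(4)+4(14) = 64°C
Primer 2: A+T=11, G+C=2 → Tm = 2(11)+4(2) = 30°C
64°C vs 30°C → primer 1 is higher.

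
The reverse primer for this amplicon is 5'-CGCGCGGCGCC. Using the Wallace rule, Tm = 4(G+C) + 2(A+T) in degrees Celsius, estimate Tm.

44°C

Counting bases: A=0, T=0, C=6, G=5
A+T = 0, G+C = 11
Tm = 2(0) + 4(11) = 0 + 44 = 44°C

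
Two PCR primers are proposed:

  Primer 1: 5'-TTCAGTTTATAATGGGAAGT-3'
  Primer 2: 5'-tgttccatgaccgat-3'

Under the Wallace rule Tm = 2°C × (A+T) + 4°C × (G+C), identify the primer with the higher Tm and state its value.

Primer 1, 52°C

Primer 1: A+T=14, G+C=6 → Tm = 2(14)+4(6) = 52°C
Primer 2: A+T=8, G+C=7 → Tm = 2(8)+4(7) = 44°C
52°C vs 44°C → primer 1 is higher.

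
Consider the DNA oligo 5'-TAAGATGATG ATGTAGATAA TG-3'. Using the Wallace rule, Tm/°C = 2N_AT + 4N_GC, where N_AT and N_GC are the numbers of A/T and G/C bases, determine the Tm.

56°C

Base counts: C=0, G=6, A=9, T=7
AT pairs contribute 16, GC pairs contribute 6.
Tm = 2(16) + 4(6) = 32 + 24 = 56°C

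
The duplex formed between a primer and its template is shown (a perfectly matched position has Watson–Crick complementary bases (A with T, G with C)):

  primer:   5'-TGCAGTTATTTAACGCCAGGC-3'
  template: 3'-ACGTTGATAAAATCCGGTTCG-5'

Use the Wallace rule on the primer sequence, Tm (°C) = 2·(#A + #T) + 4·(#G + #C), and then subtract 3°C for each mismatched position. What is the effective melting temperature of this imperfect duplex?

47°C

Primer base counts: A=5, T=6, G=5, C=5 → A+T=11, G+C=10
Perfect-match Tm = 2(11) + 4(10) = 22 + 40 = 62°C
Mismatches (positions where the bases are not complementary): 5 (at positions 5, 6, 12, 14, 19)
Effective Tm = 62 − 5×3 = 62 − 15 = 47°C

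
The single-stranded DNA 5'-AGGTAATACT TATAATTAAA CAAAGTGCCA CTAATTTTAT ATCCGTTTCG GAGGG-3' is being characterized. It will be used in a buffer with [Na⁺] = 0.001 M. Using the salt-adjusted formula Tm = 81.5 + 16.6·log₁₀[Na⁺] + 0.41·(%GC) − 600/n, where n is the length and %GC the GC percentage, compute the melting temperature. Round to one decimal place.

Length n = 55. Counting bases: G=10, C=8, T=18, A=19
G+C = 18, so %GC = 18/55 × 100 = 32.727%
Salt term: 16.6 × (-3) = -49.8
GC term: 0.41 × 32.727 = 13.418; length term: −600/55 = −10.909
Tm = 81.5 + (-49.8) + 13.418 − 10.909 = 34.209 → 34.2°C

34.2°C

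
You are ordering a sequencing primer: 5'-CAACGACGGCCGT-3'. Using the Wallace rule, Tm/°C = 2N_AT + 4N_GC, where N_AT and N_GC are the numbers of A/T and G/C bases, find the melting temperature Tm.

T=1, A=3, C=5, G=4
AT pairs contribute 4, GC pairs contribute 9.
Tm = 2×4 + 4×9 = 44°C

44°C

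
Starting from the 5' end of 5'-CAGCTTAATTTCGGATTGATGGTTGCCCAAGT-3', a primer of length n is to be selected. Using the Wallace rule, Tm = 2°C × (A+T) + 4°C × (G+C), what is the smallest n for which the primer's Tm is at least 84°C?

First 28 bases: CAGCTTAATTTCGGATTGATGGTTGCCC → Tm = 82°C (< 84°C)
First 29 bases: CAGCTTAATTTCGGATTGATGGTTGCCCA → Tm = 84°C (≥ 84°C)
Each additional base adds 2°C (A/T) or 4°C (G/C), so Tm is non-decreasing in n; n = 29 is the first length to reach 84°C.

n = 29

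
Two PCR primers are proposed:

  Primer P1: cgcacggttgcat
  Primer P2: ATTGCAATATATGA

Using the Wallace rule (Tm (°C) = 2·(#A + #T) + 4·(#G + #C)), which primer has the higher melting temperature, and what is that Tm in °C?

Primer P1: A+T=5, G+C=8 → Tm = 2(5)+4(8) = 42°C
Primer P2: A+T=11, G+C=3 → Tm = 2(11)+4(3) = 34°C
42°C vs 34°C → primer P1 is higher.

Primer P1, 42°C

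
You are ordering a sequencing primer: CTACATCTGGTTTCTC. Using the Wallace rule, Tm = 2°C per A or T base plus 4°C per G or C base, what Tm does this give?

46°C

Scanning the sequence gives T=7, G=2, A=2, C=5.
A+T = 9, G+C = 7
Tm = 2×9 + 4×7 = 46°C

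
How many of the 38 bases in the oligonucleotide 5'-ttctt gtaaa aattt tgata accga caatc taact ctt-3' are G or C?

Scanning the sequence gives T=15, C=7, A=13, G=3.
Total G or C: 3 + 7 = 10

10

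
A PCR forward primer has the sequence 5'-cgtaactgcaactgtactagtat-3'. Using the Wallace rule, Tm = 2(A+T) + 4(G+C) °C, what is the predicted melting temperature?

64°C

Counting bases: C=5, G=4, T=7, A=7
AT pairs contribute 14, GC pairs contribute 9.
Tm = 4·9 + 2·14 = 36 + 28 = 64°C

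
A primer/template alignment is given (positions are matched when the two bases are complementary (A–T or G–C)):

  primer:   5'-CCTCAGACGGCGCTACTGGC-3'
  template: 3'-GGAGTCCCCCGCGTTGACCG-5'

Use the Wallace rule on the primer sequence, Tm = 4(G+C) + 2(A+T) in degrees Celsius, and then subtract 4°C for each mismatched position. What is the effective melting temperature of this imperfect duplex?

56°C

Primer base counts: A=3, T=3, G=6, C=8 → A+T=6, G+C=14
Perfect-match Tm = 2(6) + 4(14) = 12 + 56 = 68°C
Mismatches (positions where the bases are not complementary): 3 (at positions 7, 8, 14)
Effective Tm = 68 − 3×4 = 68 − 12 = 56°C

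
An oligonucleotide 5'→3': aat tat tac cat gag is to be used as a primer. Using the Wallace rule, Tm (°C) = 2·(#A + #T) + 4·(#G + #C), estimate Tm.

G=2, T=5, A=6, C=2
A+T = 11, G+C = 4
Tm = 4·4 + 2·11 = 16 + 22 = 38°C

38°C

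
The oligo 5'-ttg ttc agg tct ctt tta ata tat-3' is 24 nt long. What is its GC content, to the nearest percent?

25%

Counting bases: T=13, A=5, C=3, G=3
G+C = 3 + 3 = 6 out of 24 bases
%GC = 6/24 × 100 = 25% ≈ 25%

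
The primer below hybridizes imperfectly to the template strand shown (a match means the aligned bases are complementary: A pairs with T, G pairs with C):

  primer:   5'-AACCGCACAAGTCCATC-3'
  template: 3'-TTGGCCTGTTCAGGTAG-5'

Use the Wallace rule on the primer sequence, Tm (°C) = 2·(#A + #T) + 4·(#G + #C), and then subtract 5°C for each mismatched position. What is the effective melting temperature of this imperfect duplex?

Primer base counts: A=6, T=2, G=2, C=7 → A+T=8, G+C=9
Perfect-match Tm = 2(8) + 4(9) = 16 + 36 = 52°C
Mismatches (positions where the bases are not complementary): 1 (at position 6)
Effective Tm = 52 − 1×5 = 52 − 5 = 47°C

47°C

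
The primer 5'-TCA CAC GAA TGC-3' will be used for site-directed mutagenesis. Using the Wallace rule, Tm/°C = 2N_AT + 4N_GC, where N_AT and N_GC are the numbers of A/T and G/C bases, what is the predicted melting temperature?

36°C

Scanning the sequence gives C=4, T=2, G=2, A=4.
So N_AT = 6 and N_GC = 6.
Tm = 4·6 + 2·6 = 24 + 12 = 36°C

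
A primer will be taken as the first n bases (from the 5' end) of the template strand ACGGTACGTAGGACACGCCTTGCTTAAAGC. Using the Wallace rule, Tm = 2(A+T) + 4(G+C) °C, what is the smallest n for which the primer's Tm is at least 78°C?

n = 25

First 24 bases: ACGGTACGTAGGACACGCCTTGCT → Tm = 76°C (< 78°C)
First 25 bases: ACGGTACGTAGGACACGCCTTGCTT → Tm = 78°C (≥ 78°C)
Since every base adds ≥2°C, Tm only increases with n, so the threshold is first crossed at n = 25.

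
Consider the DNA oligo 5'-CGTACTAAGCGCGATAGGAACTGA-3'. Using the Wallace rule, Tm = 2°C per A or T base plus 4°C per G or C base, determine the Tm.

Counting bases: C=5, A=8, T=4, G=7
So N_AT = 12 and N_GC = 12.
Tm = 4·12 + 2·12 = 48 + 24 = 72°C

72°C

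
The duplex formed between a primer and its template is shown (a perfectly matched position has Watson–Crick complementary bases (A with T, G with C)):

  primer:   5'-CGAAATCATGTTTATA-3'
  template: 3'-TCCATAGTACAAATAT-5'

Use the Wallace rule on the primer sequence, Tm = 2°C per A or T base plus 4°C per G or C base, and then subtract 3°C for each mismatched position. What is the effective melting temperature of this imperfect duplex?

31°C

Primer base counts: A=6, T=6, G=2, C=2 → A+T=12, G+C=4
Perfect-match Tm = 2(12) + 4(4) = 24 + 16 = 40°C
Mismatches (positions where the bases are not complementary): 3 (at positions 1, 3, 4)
Effective Tm = 40 − 3×3 = 40 − 9 = 31°C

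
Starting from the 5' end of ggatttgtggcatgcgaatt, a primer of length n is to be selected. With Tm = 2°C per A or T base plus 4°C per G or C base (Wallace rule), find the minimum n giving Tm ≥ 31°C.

First 10 bases: GGATTTGTGG → Tm = 30°C (< 31°C)
First 11 bases: GGATTTGTGGC → Tm = 34°C (≥ 31°C)
Each additional base adds 2°C (A/T) or 4°C (G/C), so Tm is non-decreasing in n; n = 11 is the first length to reach 31°C.

n = 11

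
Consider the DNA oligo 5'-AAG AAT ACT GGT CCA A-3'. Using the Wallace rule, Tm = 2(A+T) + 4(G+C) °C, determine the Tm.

44°C

Base counts: A=7, G=3, T=3, C=3
So N_AT = 10 and N_GC = 6.
Tm = 4·6 + 2·10 = 24 + 20 = 44°C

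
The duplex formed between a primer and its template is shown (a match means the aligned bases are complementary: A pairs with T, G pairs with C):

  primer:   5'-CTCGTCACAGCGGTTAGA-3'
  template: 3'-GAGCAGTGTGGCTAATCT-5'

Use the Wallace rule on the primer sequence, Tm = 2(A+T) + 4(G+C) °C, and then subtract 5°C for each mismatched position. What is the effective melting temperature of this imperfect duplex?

Primer base counts: A=4, T=4, G=5, C=5 → A+T=8, G+C=10
Perfect-match Tm = 2(8) + 4(10) = 16 + 40 = 56°C
Mismatches (positions where the bases are not complementary): 2 (at positions 10, 13)
Effective Tm = 56 − 2×5 = 56 − 10 = 46°C

46°C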